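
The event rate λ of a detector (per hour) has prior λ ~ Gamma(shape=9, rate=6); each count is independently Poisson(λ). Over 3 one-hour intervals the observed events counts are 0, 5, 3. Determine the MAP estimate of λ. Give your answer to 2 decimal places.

Σxᵢ = 0+5+3 = 8, with n = 3.
Posterior ∝ λ^8e^(−6λ) · λ^8e^(−3λ) = λ^16e^(−9λ), i.e. Gamma(shape=17, rate=9).
The mode of a Gamma(a, b) with a ≥ 1 (shape–rate) is (a−1)/b = 16/9 ≈ 1.78.

λ̂_MAP = 1.78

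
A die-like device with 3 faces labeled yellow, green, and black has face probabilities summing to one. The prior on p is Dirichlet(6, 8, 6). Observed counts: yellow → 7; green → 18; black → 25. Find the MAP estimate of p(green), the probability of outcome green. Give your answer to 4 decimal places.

MAP estimate of p(green) = 0.3731

The posterior is Dirichlet(αᵢ + nᵢ) = Dirichlet(13, 26, 31).
For a Dirichlet(a₁,…,a_K) with all aᵢ > 1, the mode has j-th component (aⱼ − 1)/(Σaᵢ − K).
Here Σaᵢ = 70 and K = 3, so p(green) = (26 − 1)/(70 − 3) = 25/67 ≈ 0.3731.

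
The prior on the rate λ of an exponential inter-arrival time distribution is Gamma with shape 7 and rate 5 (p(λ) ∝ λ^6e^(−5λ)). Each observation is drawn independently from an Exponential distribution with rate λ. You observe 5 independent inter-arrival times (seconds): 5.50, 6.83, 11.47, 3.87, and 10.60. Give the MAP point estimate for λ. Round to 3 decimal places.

The Exponential(rate=λ) likelihood is ∝ λ^n e^(−λΣtᵢ). Here n = 5 and Σtᵢ = 5.50 + 6.83 + 11.47 + 3.87 + 10.60 = 38.27.
Posterior ∝ λ^6e^(−5λ) · λ^5e^(−38.27λ) = λ^11e^(−43.27λ), i.e. Gamma(12, 43.27).
Mode = (a−1)/b = 11/43.27 ≈ 0.254.

λ̂_MAP = 0.254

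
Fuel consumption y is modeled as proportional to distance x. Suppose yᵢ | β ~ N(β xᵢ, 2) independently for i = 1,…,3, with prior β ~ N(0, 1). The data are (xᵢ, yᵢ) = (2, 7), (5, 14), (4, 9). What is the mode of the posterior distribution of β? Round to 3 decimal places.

β̂_MAP = 2.553

log p(β | y) = −Σ(yᵢ − βxᵢ)²/(2·2) − β²/(2·1) + const.
Setting the derivative to zero: Σxᵢ(yᵢ − βxᵢ)/2 − β/1 = 0, so β = Σxᵢyᵢ / (Σxᵢ² + σ²/τ²).
Σxᵢyᵢ = 2·7 + 5·14 + 4·9 = 120; Σxᵢ² = 45; σ²/τ² = 2.
β̂_MAP = 120 / (45 + 2) = 120/47 ≈ 2.553.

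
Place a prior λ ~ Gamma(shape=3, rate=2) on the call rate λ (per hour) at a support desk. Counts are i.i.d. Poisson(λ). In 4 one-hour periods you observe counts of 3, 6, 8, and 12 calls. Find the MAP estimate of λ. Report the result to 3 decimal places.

λ̂_MAP = 5.167

Σxᵢ = 3+6+8+12 = 29, with n = 4.
Posterior ∝ λ^2e^(−2λ) · λ^29e^(−4λ) = λ^31e^(−6λ), i.e. Gamma(shape=32, rate=6).
The mode of a Gamma(a, b) with a ≥ 1 (shape–rate) is (a−1)/b = 31/6 ≈ 5.167.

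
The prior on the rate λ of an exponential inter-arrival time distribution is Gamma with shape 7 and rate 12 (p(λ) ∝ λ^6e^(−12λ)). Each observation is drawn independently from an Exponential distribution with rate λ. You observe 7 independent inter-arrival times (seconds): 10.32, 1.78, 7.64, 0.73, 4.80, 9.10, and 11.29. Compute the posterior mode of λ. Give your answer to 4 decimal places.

λ̂_MAP = 0.2255

The Exponential(rate=λ) likelihood is ∝ λ^n e^(−λΣtᵢ). Here n = 7 and Σtᵢ = 10.32 + 1.78 + 7.64 + 0.73 + 4.80 + 9.10 + 11.29 = 45.66.
Posterior ∝ λ^6e^(−12λ) · λ^7e^(−45.66λ) = λ^13e^(−57.66λ), i.e. Gamma(14, 57.66).
Mode = (a−1)/b = 13/57.66 ≈ 0.2255.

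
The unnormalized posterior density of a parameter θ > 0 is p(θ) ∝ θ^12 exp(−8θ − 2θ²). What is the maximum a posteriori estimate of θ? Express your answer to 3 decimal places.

ℓ'(θ) = 12/θ − 8 − 4θ. Setting this to zero and multiplying by θ: 4θ² + 8θ − 12 = 0.
θ = (−8 + √(8² + 4·4·12)) / (2·4) = (−8 + √256) / 8 = (−8 + 16)/8 = 1.
ℓ''(θ) = −12/θ² − 4 < 0, confirming a maximum.

θ̂_MAP = 1.000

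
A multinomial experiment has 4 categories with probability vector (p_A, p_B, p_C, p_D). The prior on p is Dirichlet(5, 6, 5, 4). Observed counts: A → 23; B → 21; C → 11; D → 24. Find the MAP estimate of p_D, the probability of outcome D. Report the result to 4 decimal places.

The posterior is Dirichlet(αᵢ + nᵢ) = Dirichlet(28, 27, 16, 28).
For a Dirichlet(a₁,…,a_K) with all aᵢ > 1, the mode has j-th component (aⱼ − 1)/(Σaᵢ − K).
Here Σaᵢ = 99 and K = 4, so p_D = (28 − 1)/(99 − 4) = 27/95 ≈ 0.2842.

MAP estimate of p_D = 0.2842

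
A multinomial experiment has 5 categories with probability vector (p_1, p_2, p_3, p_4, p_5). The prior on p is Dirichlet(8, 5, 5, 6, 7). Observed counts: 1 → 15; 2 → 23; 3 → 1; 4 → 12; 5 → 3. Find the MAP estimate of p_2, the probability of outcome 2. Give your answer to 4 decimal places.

MAP estimate: 0.3375

The posterior is Dirichlet(αᵢ + nᵢ) = Dirichlet(23, 28, 6, 18, 10).
For a Dirichlet(a₁,…,a_K) with all aᵢ > 1, the mode has j-th component (aⱼ − 1)/(Σaᵢ − K).
Here Σaᵢ = 85 and K = 5, so p_2 = (28 − 1)/(85 − 5) = 27/80 ≈ 0.3375.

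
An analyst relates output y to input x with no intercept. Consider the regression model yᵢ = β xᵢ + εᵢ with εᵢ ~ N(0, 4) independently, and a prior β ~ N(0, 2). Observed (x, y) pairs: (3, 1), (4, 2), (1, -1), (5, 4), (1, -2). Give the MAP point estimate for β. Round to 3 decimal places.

log p(β | y) = −Σ(yᵢ − βxᵢ)²/(2·4) − β²/(2·2) + const.
Setting the derivative to zero: Σxᵢ(yᵢ − βxᵢ)/4 − β/2 = 0, so β = Σxᵢyᵢ / (Σxᵢ² + σ²/τ²).
Σxᵢyᵢ = 3·1 + 4·2 + 1·(-1) + 5·4 + 1·(-2) = 28; Σxᵢ² = 52; σ²/τ² = 2.
β̂_MAP = 28 / (52 + 2) = 28/54 ≈ 0.519.

β̂_MAP = 0.519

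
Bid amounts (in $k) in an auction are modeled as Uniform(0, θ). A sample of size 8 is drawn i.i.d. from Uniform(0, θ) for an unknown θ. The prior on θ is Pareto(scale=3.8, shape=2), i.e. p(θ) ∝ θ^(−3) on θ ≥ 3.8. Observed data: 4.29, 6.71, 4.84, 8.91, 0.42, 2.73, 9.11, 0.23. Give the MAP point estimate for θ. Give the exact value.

The Uniform(0, θ) likelihood is θ^(−n) for θ ≥ max(xᵢ), zero otherwise. Here max(xᵢ) = 9.11.
Posterior ∝ θ^(−3) · θ^(−8) = θ^(−11) on θ ≥ max(3.8, 9.11) = 9.11.
This density is strictly decreasing in θ, so the posterior mode lies at the lower boundary of the support.

θ̂_MAP = 9.11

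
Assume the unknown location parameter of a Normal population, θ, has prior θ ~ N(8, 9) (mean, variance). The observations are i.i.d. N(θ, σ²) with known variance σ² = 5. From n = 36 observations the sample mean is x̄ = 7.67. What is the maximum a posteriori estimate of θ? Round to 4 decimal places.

θ̂_MAP = 7.6750

n = 36, x̄ = 7.67.
For a Normal prior and Normal likelihood with known variance, the posterior is Normal; its mode equals its mean, the precision-weighted average.
Prior precision 1/σ₀² = 1/9; data precision n/σ² = 36/5 = 7.2.
θ̂ = ((1/9)·8 + 7.2·7.67) / (1/9 + 7.2) = (63127/1125)/(329/45) = 63127/8225 ≈ 7.6750.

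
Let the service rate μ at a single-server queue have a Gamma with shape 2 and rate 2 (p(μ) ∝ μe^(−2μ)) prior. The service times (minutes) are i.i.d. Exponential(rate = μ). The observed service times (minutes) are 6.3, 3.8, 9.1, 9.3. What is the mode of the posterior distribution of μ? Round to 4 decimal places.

The Exponential(rate=μ) likelihood is ∝ μ^n e^(−μΣtᵢ). Here n = 4 and Σtᵢ = 6.3 + 3.8 + 9.1 + 9.3 = 28.5.
Posterior ∝ μe^(−2μ) · μ^4e^(−28.5μ) = μ^5e^(−30.5μ), i.e. Gamma(6, 30.5).
Mode = (a−1)/b = 5/30.5 ≈ 0.1639.

μ̂_MAP = 0.1639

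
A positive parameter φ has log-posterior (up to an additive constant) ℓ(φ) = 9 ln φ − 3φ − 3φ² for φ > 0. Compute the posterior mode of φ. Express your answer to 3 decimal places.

φ̂_MAP = 1.000

ℓ'(φ) = 9/φ − 3 − 6φ. Setting this to zero and multiplying by φ: 6φ² + 3φ − 9 = 0.
φ = (−3 + √(3² + 4·6·9)) / (2·6) = (−3 + √225) / 12 = (−3 + 15)/12 = 1.
ℓ''(φ) = −9/φ² − 6 < 0, confirming a maximum.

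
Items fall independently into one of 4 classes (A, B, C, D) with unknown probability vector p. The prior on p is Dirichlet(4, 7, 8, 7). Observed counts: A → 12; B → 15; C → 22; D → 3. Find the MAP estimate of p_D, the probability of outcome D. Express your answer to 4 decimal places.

The posterior is Dirichlet(αᵢ + nᵢ) = Dirichlet(16, 22, 30, 10).
For a Dirichlet(a₁,…,a_K) with all aᵢ > 1, the mode has j-th component (aⱼ − 1)/(Σaᵢ − K).
Here Σaᵢ = 78 and K = 4, so p_D = (10 − 1)/(78 − 4) = 9/74 ≈ 0.1216.

MAP estimate of p_D = 0.1216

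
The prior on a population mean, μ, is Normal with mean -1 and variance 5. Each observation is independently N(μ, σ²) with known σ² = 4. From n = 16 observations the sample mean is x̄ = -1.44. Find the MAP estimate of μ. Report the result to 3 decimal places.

n = 16, x̄ = -1.44.
For a Normal prior and Normal likelihood with known variance, the posterior is Normal; its mode equals its mean, the precision-weighted average.
Prior precision 1/σ₀² = 1/5 = 0.2; data precision n/σ² = 16/4 = 4.
μ̂ = (0.2·(-1) + 4·(-1.44)) / (0.2 + 4) = (-5.96)/4.2 = -149/105 ≈ -1.419.

μ̂_MAP = -1.419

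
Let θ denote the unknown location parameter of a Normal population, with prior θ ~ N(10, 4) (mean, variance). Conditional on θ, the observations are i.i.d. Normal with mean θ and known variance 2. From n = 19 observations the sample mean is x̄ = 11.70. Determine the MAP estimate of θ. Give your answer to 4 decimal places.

θ̂_MAP = 11.6564

n = 19, x̄ = 11.70.
For a Normal prior and Normal likelihood with known variance, the posterior is Normal; its mode equals its mean, the precision-weighted average.
Prior precision 1/σ₀² = 1/4 = 0.25; data precision n/σ² = 19/2 = 9.5.
θ̂ = (0.25·10 + 9.5·11.7) / (0.25 + 9.5) = 113.65/9.75 = 2273/195 ≈ 11.6564.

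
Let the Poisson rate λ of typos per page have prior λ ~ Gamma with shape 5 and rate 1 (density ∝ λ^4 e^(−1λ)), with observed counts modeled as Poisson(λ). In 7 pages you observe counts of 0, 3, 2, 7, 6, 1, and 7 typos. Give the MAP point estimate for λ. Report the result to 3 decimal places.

Σxᵢ = 0+3+2+7+6+1+7 = 26, with n = 7.
Posterior ∝ λ^4e^(−1λ) · λ^26e^(−7λ) = λ^30e^(−8λ), i.e. Gamma(shape=31, rate=8).
The mode of a Gamma(a, b) with a ≥ 1 (shape–rate) is (a−1)/b = 30/8 ≈ 3.750.

λ̂_MAP = 3.750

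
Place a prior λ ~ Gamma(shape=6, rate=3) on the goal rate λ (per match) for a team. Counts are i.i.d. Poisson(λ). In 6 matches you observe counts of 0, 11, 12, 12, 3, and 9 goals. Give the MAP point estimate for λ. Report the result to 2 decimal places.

Σxᵢ = 0+11+12+12+3+9 = 47, with n = 6.
Posterior ∝ λ^5e^(−3λ) · λ^47e^(−6λ) = λ^52e^(−9λ), i.e. Gamma(shape=53, rate=9).
The mode of a Gamma(a, b) with a ≥ 1 (shape–rate) is (a−1)/b = 52/9 ≈ 5.78.

λ̂_MAP = 5.78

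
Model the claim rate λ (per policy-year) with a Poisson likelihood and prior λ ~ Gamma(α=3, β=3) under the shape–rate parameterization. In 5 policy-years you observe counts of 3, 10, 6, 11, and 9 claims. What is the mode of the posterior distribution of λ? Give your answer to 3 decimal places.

Σxᵢ = 3+10+6+11+9 = 39, with n = 5.
Posterior ∝ λ^2e^(−3λ) · λ^39e^(−5λ) = λ^41e^(−8λ), i.e. Gamma(shape=42, rate=8).
The mode of a Gamma(a, b) with a ≥ 1 (shape–rate) is (a−1)/b = 41/8 ≈ 5.125.

λ̂_MAP = 5.125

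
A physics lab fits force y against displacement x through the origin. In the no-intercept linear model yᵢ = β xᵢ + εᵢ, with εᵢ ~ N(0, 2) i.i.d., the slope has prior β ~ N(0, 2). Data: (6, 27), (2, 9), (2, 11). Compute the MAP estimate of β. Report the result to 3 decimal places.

β̂_MAP = 4.489

log p(β | y) = −Σ(yᵢ − βxᵢ)²/(2·2) − β²/(2·2) + const.
Setting the derivative to zero: Σxᵢ(yᵢ − βxᵢ)/2 − β/2 = 0, so β = Σxᵢyᵢ / (Σxᵢ² + σ²/τ²).
Σxᵢyᵢ = 6·27 + 2·9 + 2·11 = 202; Σxᵢ² = 44; σ²/τ² = 1.
β̂_MAP = 202 / (44 + 1) = 202/45 ≈ 4.489.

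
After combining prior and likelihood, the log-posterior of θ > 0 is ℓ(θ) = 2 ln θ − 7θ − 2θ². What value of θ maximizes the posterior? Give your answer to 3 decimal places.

θ̂_MAP = 0.250

ℓ'(θ) = 2/θ − 7 − 4θ. Setting this to zero and multiplying by θ: 4θ² + 7θ − 2 = 0.
θ = (−7 + √(7² + 4·4·2)) / (2·4) = (−7 + √81) / 8 = (−7 + 9)/8 = 1/4.
ℓ''(θ) = −2/θ² − 4 < 0, confirming a maximum.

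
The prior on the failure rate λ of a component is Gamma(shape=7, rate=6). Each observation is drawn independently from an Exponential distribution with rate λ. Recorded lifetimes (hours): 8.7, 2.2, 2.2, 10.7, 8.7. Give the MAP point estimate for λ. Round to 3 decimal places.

The Exponential(rate=λ) likelihood is ∝ λ^n e^(−λΣtᵢ). Here n = 5 and Σtᵢ = 8.7 + 2.2 + 2.2 + 10.7 + 8.7 = 32.5.
Posterior ∝ λ^6e^(−6λ) · λ^5e^(−32.5λ) = λ^11e^(−38.5λ), i.e. Gamma(12, 38.5).
Mode = (a−1)/b = 11/38.5 ≈ 0.286.

λ̂_MAP = 0.286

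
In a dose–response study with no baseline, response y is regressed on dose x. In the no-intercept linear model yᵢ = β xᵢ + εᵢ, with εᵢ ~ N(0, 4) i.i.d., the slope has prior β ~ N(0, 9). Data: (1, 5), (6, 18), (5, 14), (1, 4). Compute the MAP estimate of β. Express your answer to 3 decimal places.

log p(β | y) = −Σ(yᵢ − βxᵢ)²/(2·4) − β²/(2·9) + const.
Setting the derivative to zero: Σxᵢ(yᵢ − βxᵢ)/4 − β/9 = 0, so β = Σxᵢyᵢ / (Σxᵢ² + σ²/τ²).
Σxᵢyᵢ = 1·5 + 6·18 + 5·14 + 1·4 = 187; Σxᵢ² = 63; σ²/τ² = 4/9.
β̂_MAP = 187 / (63 + 4/9) = 187/(571/9) = 1683/571 ≈ 2.947.

β̂_MAP = 2.947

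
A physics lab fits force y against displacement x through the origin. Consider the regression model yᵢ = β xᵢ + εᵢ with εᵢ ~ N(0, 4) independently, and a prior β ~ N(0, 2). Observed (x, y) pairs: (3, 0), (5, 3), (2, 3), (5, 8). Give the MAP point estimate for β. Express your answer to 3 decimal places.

log p(β | y) = −Σ(yᵢ − βxᵢ)²/(2·4) − β²/(2·2) + const.
Setting the derivative to zero: Σxᵢ(yᵢ − βxᵢ)/4 − β/2 = 0, so β = Σxᵢyᵢ / (Σxᵢ² + σ²/τ²).
Σxᵢyᵢ = 3·0 + 5·3 + 2·3 + 5·8 = 61; Σxᵢ² = 63; σ²/τ² = 2.
β̂_MAP = 61 / (63 + 2) = 61/65 ≈ 0.938.

β̂_MAP = 0.938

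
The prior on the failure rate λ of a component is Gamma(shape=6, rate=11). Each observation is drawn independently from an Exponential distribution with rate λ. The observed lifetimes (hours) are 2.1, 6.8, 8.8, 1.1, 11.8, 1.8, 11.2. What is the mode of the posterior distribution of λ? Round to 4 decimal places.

The Exponential(rate=λ) likelihood is ∝ λ^n e^(−λΣtᵢ). Here n = 7 and Σtᵢ = 2.1 + 6.8 + 8.8 + 1.1 + 11.8 + 1.8 + 11.2 = 43.6.
Posterior ∝ λ^5e^(−11λ) · λ^7e^(−43.6λ) = λ^12e^(−54.6λ), i.e. Gamma(13, 54.6).
Mode = (a−1)/b = 12/54.6 ≈ 0.2198.

λ̂_MAP = 0.2198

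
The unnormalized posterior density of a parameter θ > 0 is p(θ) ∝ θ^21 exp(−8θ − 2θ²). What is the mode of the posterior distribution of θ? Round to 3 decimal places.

θ̂_MAP = 1.500

ℓ'(θ) = 21/θ − 8 − 4θ. Setting this to zero and multiplying by θ: 4θ² + 8θ − 21 = 0.
θ = (−8 + √(8² + 4·4·21)) / (2·4) = (−8 + √400) / 8 = (−8 + 20)/8 = 3/2.
ℓ''(θ) = −21/θ² − 4 < 0, confirming a maximum.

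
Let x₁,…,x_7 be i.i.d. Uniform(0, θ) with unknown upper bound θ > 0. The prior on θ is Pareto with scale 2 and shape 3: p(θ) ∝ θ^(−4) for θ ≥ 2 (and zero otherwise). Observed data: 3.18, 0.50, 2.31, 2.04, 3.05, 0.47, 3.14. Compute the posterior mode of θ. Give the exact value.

θ̂_MAP = 3.18

The Uniform(0, θ) likelihood is θ^(−n) for θ ≥ max(xᵢ), zero otherwise. Here max(xᵢ) = 3.18.
Posterior ∝ θ^(−4) · θ^(−7) = θ^(−11) on θ ≥ max(2, 3.18) = 3.18.
This density is strictly decreasing in θ, so the posterior mode lies at the lower boundary of the support.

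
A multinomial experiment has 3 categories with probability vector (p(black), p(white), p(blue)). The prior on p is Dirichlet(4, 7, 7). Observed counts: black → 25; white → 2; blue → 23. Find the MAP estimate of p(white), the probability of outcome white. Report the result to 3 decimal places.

The posterior is Dirichlet(αᵢ + nᵢ) = Dirichlet(29, 9, 30).
For a Dirichlet(a₁,…,a_K) with all aᵢ > 1, the mode has j-th component (aⱼ − 1)/(Σaᵢ − K).
Here Σaᵢ = 68 and K = 3, so p(white) = (9 − 1)/(68 − 3) = 8/65 ≈ 0.123.

MAP estimate of p(white) = 0.123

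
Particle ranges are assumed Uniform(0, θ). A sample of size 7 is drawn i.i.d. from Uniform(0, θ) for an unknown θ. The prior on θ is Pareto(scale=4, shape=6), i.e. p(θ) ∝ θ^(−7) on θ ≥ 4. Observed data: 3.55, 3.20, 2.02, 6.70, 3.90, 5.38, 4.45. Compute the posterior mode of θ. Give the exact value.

θ̂_MAP = 6.70

The Uniform(0, θ) likelihood is θ^(−n) for θ ≥ max(xᵢ), zero otherwise. Here max(xᵢ) = 6.70.
Posterior ∝ θ^(−7) · θ^(−7) = θ^(−14) on θ ≥ max(4, 6.70) = 6.70.
This density is strictly decreasing in θ, so the posterior mode lies at the lower boundary of the support.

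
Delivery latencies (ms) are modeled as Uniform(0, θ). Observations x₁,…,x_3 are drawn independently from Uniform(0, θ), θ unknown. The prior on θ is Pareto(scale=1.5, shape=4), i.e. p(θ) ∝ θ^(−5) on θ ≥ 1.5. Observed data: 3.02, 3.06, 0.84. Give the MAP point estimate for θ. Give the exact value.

θ̂_MAP = 3.06

The Uniform(0, θ) likelihood is θ^(−n) for θ ≥ max(xᵢ), zero otherwise. Here max(xᵢ) = 3.06.
Posterior ∝ θ^(−5) · θ^(−3) = θ^(−8) on θ ≥ max(1.5, 3.06) = 3.06.
This density is strictly decreasing in θ, so the posterior mode lies at the lower boundary of the support.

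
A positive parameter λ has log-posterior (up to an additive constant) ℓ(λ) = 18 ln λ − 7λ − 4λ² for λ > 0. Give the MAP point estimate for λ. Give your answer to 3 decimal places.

λ̂_MAP = 1.125

ℓ'(λ) = 18/λ − 7 − 8λ. Setting this to zero and multiplying by λ: 8λ² + 7λ − 18 = 0.
λ = (−7 + √(7² + 4·8·18)) / (2·8) = (−7 + √625) / 16 = (−7 + 25)/16 = 9/8.
ℓ''(λ) = −18/λ² − 8 < 0, confirming a maximum.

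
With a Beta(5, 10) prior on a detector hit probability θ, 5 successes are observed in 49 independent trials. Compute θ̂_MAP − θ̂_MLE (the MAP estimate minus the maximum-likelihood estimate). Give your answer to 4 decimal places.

MAP − MLE = 0.0431

Posterior is Beta(10, 54); MAP = (10−1)/(64−2) = 9/62 ≈ 0.14516.
MLE ignores the prior: θ̂_MLE = k/n = 5/49 ≈ 0.10204.
Difference = 9/62 − 5/49 = 131/3038 ≈ 0.0431.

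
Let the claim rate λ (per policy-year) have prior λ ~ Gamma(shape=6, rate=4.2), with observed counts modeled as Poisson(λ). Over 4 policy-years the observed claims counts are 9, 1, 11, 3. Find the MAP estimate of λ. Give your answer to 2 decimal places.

Σxᵢ = 9+1+11+3 = 24, with n = 4.
Posterior ∝ λ^5e^(−4.2λ) · λ^24e^(−4λ) = λ^29e^(−8.2λ), i.e. Gamma(shape=30, rate=8.2).
The mode of a Gamma(a, b) with a ≥ 1 (shape–rate) is (a−1)/b = 29/8.2 ≈ 3.54.

λ̂_MAP = 3.54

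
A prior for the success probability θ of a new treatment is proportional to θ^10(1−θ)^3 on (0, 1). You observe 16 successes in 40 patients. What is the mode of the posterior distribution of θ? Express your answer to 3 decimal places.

θ̂_MAP = 0.491

The prior density ∝ θ^10(1−θ)^3 is the kernel of Beta(11, 4).
Data: 16 successes in 40 trials. The binomial likelihood contributes θ^16(1−θ)^24, so the posterior is Beta(11+16, 4+24) = Beta(27, 28).
For Beta(a, b) with a, b > 1 the mode is (a−1)/(a+b−2) = 26/53 ≈ 0.491.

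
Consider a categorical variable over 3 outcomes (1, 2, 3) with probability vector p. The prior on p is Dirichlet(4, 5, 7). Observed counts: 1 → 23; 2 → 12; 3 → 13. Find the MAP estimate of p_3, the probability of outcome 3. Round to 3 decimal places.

MAP estimate: 0.311

The posterior is Dirichlet(αᵢ + nᵢ) = Dirichlet(27, 17, 20).
For a Dirichlet(a₁,…,a_K) with all aᵢ > 1, the mode has j-th component (aⱼ − 1)/(Σaᵢ − K).
Here Σaᵢ = 64 and K = 3, so p_3 = (20 − 1)/(64 − 3) = 19/61 ≈ 0.311.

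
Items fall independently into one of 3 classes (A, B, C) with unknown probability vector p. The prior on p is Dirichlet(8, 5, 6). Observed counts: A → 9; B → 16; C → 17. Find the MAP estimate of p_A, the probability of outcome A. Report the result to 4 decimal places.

The posterior is Dirichlet(αᵢ + nᵢ) = Dirichlet(17, 21, 23).
For a Dirichlet(a₁,…,a_K) with all aᵢ > 1, the mode has j-th component (aⱼ − 1)/(Σaᵢ − K).
Here Σaᵢ = 61 and K = 3, so p_A = (17 − 1)/(61 − 3) = 16/58 ≈ 0.2759.

MAP estimate of p_A = 0.2759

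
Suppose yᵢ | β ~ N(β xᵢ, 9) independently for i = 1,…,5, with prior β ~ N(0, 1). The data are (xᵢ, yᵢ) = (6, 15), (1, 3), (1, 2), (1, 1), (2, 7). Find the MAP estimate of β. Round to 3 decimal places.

β̂_MAP = 2.115

log p(β | y) = −Σ(yᵢ − βxᵢ)²/(2·9) − β²/(2·1) + const.
Setting the derivative to zero: Σxᵢ(yᵢ − βxᵢ)/9 − β/1 = 0, so β = Σxᵢyᵢ / (Σxᵢ² + σ²/τ²).
Σxᵢyᵢ = 6·15 + 1·3 + 1·2 + 1·1 + 2·7 = 110; Σxᵢ² = 43; σ²/τ² = 9.
β̂_MAP = 110 / (43 + 9) = 110/52 ≈ 2.115.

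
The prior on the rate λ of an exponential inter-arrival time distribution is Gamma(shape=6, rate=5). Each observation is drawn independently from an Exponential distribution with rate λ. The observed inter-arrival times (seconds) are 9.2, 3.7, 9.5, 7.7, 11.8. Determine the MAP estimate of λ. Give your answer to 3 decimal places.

λ̂_MAP = 0.213

The Exponential(rate=λ) likelihood is ∝ λ^n e^(−λΣtᵢ). Here n = 5 and Σtᵢ = 9.2 + 3.7 + 9.5 + 7.7 + 11.8 = 41.9.
Posterior ∝ λ^5e^(−5λ) · λ^5e^(−41.9λ) = λ^10e^(−46.9λ), i.e. Gamma(11, 46.9).
Mode = (a−1)/b = 10/46.9 ≈ 0.213.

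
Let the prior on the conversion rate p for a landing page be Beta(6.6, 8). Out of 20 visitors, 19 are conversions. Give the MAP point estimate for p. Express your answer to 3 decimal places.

Prior: Beta(6.6, 8).
Data: 19 successes in 20 trials. The binomial likelihood contributes p^19(1−p)^1, so the posterior is Beta(6.6+19, 8+1) = Beta(25.6, 9).
For Beta(a, b) with a, b > 1 the mode is (a−1)/(a+b−2) = 24.6/32.6 ≈ 0.755.

p̂_MAP = 0.755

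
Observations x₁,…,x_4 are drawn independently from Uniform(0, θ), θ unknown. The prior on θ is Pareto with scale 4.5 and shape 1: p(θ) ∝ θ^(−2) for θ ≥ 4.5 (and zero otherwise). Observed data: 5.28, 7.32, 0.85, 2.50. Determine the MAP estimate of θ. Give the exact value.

θ̂_MAP = 7.32

The Uniform(0, θ) likelihood is θ^(−n) for θ ≥ max(xᵢ), zero otherwise. Here max(xᵢ) = 7.32.
Posterior ∝ θ^(−2) · θ^(−4) = θ^(−6) on θ ≥ max(4.5, 7.32) = 7.32.
This density is strictly decreasing in θ, so the posterior mode lies at the lower boundary of the support.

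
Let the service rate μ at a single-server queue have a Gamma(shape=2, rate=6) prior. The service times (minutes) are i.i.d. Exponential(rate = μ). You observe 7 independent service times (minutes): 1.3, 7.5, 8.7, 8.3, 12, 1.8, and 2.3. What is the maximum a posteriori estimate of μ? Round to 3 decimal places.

The Exponential(rate=μ) likelihood is ∝ μ^n e^(−μΣtᵢ). Here n = 7 and Σtᵢ = 1.3 + 7.5 + 8.7 + 8.3 + 12 + 1.8 + 2.3 = 41.9.
Posterior ∝ μe^(−6μ) · μ^7e^(−41.9μ) = μ^8e^(−47.9μ), i.e. Gamma(9, 47.9).
Mode = (a−1)/b = 8/47.9 ≈ 0.167.

μ̂_MAP = 0.167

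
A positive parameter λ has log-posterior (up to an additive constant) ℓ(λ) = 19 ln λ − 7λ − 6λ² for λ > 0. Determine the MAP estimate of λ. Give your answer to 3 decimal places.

ℓ'(λ) = 19/λ − 7 − 12λ. Setting this to zero and multiplying by λ: 12λ² + 7λ − 19 = 0.
λ = (−7 + √(7² + 4·12·19)) / (2·12) = (−7 + √961) / 24 = (−7 + 31)/24 = 1.
ℓ''(λ) = −19/λ² − 12 < 0, confirming a maximum.

λ̂_MAP = 1.000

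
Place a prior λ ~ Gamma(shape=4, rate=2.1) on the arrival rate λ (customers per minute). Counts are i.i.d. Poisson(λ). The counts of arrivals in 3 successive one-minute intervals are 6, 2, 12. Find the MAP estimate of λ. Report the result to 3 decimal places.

Σxᵢ = 6+2+12 = 20, with n = 3.
Posterior ∝ λ^3e^(−2.1λ) · λ^20e^(−3λ) = λ^23e^(−5.1λ), i.e. Gamma(shape=24, rate=5.1).
The mode of a Gamma(a, b) with a ≥ 1 (shape–rate) is (a−1)/b = 23/5.1 ≈ 4.510.

λ̂_MAP = 4.510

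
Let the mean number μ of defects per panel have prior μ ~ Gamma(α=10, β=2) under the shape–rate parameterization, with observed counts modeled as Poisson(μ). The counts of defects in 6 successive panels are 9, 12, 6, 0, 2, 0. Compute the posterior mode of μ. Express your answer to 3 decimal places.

Σxᵢ = 9+12+6+0+2+0 = 29, with n = 6.
Posterior ∝ μ^9e^(−2μ) · μ^29e^(−6μ) = μ^38e^(−8μ), i.e. Gamma(shape=39, rate=8).
The mode of a Gamma(a, b) with a ≥ 1 (shape–rate) is (a−1)/b = 38/8 ≈ 4.750.

μ̂_MAP = 4.750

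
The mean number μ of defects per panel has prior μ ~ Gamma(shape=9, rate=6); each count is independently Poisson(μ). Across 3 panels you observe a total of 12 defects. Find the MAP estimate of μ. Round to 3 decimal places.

μ̂_MAP = 2.222

Σxᵢ = 12, n = 3.
Posterior ∝ μ^8e^(−6μ) · μ^12e^(−3μ) = μ^20e^(−9μ), i.e. Gamma(shape=21, rate=9).
The mode of a Gamma(a, b) with a ≥ 1 (shape–rate) is (a−1)/b = 20/9 ≈ 2.222.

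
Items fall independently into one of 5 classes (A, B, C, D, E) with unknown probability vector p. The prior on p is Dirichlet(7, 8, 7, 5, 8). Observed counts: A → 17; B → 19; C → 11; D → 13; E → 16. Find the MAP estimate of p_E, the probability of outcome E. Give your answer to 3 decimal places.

The posterior is Dirichlet(αᵢ + nᵢ) = Dirichlet(24, 27, 18, 18, 24).
For a Dirichlet(a₁,…,a_K) with all aᵢ > 1, the mode has j-th component (aⱼ − 1)/(Σaᵢ − K).
Here Σaᵢ = 111 and K = 5, so p_E = (24 − 1)/(111 − 5) = 23/106 ≈ 0.217.

MAP estimate of p_E = 0.217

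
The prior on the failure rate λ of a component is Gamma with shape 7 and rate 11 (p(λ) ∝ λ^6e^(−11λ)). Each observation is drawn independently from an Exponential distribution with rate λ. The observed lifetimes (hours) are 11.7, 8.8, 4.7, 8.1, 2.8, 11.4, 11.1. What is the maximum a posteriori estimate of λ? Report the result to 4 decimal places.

λ̂_MAP = 0.1868

The Exponential(rate=λ) likelihood is ∝ λ^n e^(−λΣtᵢ). Here n = 7 and Σtᵢ = 11.7 + 8.8 + 4.7 + 8.1 + 2.8 + 11.4 + 11.1 = 58.6.
Posterior ∝ λ^6e^(−11λ) · λ^7e^(−58.6λ) = λ^13e^(−69.6λ), i.e. Gamma(14, 69.6).
Mode = (a−1)/b = 13/69.6 ≈ 0.1868.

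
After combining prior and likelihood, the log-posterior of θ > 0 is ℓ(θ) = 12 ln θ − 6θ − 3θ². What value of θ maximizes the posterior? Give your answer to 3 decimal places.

ℓ'(θ) = 12/θ − 6 − 6θ. Setting this to zero and multiplying by θ: 6θ² + 6θ − 12 = 0.
θ = (−6 + √(6² + 4·6·12)) / (2·6) = (−6 + √324) / 12 = (−6 + 18)/12 = 1.
ℓ''(θ) = −12/θ² − 6 < 0, confirming a maximum.

θ̂_MAP = 1.000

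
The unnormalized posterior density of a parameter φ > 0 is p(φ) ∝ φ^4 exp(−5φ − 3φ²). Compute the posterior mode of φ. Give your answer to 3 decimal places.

φ̂_MAP = 0.500

ℓ'(φ) = 4/φ − 5 − 6φ. Setting this to zero and multiplying by φ: 6φ² + 5φ − 4 = 0.
φ = (−5 + √(5² + 4·6·4)) / (2·6) = (−5 + √121) / 12 = (−5 + 11)/12 = 1/2.
ℓ''(φ) = −4/φ² − 6 < 0, confirming a maximum.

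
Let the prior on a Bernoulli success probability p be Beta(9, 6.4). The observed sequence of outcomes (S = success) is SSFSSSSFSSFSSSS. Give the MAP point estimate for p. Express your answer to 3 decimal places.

p̂_MAP = 0.704

Prior: Beta(9, 6.4).
Data: 12 successes in 15 trials (from the sequence). The binomial likelihood contributes p^12(1−p)^3, so the posterior is Beta(9+12, 6.4+3) = Beta(21, 9.4).
For Beta(a, b) with a, b > 1 the mode is (a−1)/(a+b−2) = 20/28.4 ≈ 0.704.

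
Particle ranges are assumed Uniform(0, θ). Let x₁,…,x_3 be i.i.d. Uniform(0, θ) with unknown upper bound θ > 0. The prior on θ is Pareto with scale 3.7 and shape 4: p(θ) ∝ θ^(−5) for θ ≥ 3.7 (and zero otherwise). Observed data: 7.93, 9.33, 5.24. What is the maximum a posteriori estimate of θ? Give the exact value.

θ̂_MAP = 9.33

The Uniform(0, θ) likelihood is θ^(−n) for θ ≥ max(xᵢ), zero otherwise. Here max(xᵢ) = 9.33.
Posterior ∝ θ^(−5) · θ^(−3) = θ^(−8) on θ ≥ max(3.7, 9.33) = 9.33.
This density is strictly decreasing in θ, so the posterior mode lies at the lower boundary of the support.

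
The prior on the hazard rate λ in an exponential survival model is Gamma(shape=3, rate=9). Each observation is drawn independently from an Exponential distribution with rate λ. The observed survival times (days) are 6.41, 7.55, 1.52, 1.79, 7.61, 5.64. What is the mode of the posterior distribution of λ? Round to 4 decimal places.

λ̂_MAP = 0.2024

The Exponential(rate=λ) likelihood is ∝ λ^n e^(−λΣtᵢ). Here n = 6 and Σtᵢ = 6.41 + 7.55 + 1.52 + 1.79 + 7.61 + 5.64 = 30.52.
Posterior ∝ λ^2e^(−9λ) · λ^6e^(−30.52λ) = λ^8e^(−39.52λ), i.e. Gamma(9, 39.52).
Mode = (a−1)/b = 8/39.52 ≈ 0.2024.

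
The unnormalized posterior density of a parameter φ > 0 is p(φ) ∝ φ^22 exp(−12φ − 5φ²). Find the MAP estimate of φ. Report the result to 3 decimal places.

φ̂_MAP = 1.000

ℓ'(φ) = 22/φ − 12 − 10φ. Setting this to zero and multiplying by φ: 10φ² + 12φ − 22 = 0.
φ = (−12 + √(12² + 4·10·22)) / (2·10) = (−12 + √1024) / 20 = (−12 + 32)/20 = 1.
ℓ''(φ) = −22/φ² − 10 < 0, confirming a maximum.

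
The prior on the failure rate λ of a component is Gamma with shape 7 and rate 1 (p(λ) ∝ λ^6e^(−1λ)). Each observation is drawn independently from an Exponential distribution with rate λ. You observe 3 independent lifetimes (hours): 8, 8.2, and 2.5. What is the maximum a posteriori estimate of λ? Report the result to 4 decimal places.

The Exponential(rate=λ) likelihood is ∝ λ^n e^(−λΣtᵢ). Here n = 3 and Σtᵢ = 8 + 8.2 + 2.5 = 18.7.
Posterior ∝ λ^6e^(−1λ) · λ^3e^(−18.7λ) = λ^9e^(−19.7λ), i.e. Gamma(10, 19.7).
Mode = (a−1)/b = 9/19.7 ≈ 0.4569.

λ̂_MAP = 0.4569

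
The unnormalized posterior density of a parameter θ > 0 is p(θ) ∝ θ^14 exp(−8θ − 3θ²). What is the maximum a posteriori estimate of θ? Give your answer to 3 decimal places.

ℓ'(θ) = 14/θ − 8 − 6θ. Setting this to zero and multiplying by θ: 6θ² + 8θ − 14 = 0.
θ = (−8 + √(8² + 4·6·14)) / (2·6) = (−8 + √400) / 12 = (−8 + 20)/12 = 1.
ℓ''(θ) = −14/θ² − 6 < 0, confirming a maximum.

θ̂_MAP = 1.000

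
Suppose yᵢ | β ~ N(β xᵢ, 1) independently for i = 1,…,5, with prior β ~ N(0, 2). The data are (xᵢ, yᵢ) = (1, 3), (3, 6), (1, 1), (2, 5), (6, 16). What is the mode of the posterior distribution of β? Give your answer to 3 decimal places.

β̂_MAP = 2.485

log p(β | y) = −Σ(yᵢ − βxᵢ)²/(2·1) − β²/(2·2) + const.
Setting the derivative to zero: Σxᵢ(yᵢ − βxᵢ)/1 − β/2 = 0, so β = Σxᵢyᵢ / (Σxᵢ² + σ²/τ²).
Σxᵢyᵢ = 1·3 + 3·6 + 1·1 + 2·5 + 6·16 = 128; Σxᵢ² = 51; σ²/τ² = 0.5.
β̂_MAP = 128 / (51 + 0.5) = 128/51.5 ≈ 2.485.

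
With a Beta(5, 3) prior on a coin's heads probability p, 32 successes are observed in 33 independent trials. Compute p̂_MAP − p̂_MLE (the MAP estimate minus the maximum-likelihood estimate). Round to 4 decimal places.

MAP − MLE = -0.0466

Posterior is Beta(37, 4); MAP = (37−1)/(41−2) = 36/39 ≈ 0.92308.
MLE ignores the prior: p̂_MLE = k/n = 32/33 ≈ 0.96970.
Difference = 36/39 − 32/33 = -20/429 ≈ -0.0466.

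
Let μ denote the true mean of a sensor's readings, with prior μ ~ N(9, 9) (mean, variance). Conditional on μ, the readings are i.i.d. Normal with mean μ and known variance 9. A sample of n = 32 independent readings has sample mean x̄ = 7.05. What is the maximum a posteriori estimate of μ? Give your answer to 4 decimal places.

n = 32, x̄ = 7.05.
For a Normal prior and Normal likelihood with known variance, the posterior is Normal; its mode equals its mean, the precision-weighted average.
Prior precision 1/σ₀² = 1/9; data precision n/σ² = 32/9.
μ̂ = ((1/9)·9 + (32/9)·7.05) / (1/9 + 32/9) = (391/15)/(11/3) = 391/55 ≈ 7.1091.

μ̂_MAP = 7.1091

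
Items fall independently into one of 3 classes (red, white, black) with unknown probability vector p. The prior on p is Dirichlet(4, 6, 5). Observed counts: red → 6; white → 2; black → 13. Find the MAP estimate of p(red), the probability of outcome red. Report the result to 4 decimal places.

The posterior is Dirichlet(αᵢ + nᵢ) = Dirichlet(10, 8, 18).
For a Dirichlet(a₁,…,a_K) with all aᵢ > 1, the mode has j-th component (aⱼ − 1)/(Σaᵢ − K).
Here Σaᵢ = 36 and K = 3, so p(red) = (10 − 1)/(36 − 3) = 9/33 ≈ 0.2727.

MAP estimate of p(red) = 0.2727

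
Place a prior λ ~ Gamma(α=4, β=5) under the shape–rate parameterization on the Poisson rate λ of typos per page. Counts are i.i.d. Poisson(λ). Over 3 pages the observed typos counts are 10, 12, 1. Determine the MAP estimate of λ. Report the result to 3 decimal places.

λ̂_MAP = 3.250

Σxᵢ = 10+12+1 = 23, with n = 3.
Posterior ∝ λ^3e^(−5λ) · λ^23e^(−3λ) = λ^26e^(−8λ), i.e. Gamma(shape=27, rate=8).
The mode of a Gamma(a, b) with a ≥ 1 (shape–rate) is (a−1)/b = 26/8 ≈ 3.250.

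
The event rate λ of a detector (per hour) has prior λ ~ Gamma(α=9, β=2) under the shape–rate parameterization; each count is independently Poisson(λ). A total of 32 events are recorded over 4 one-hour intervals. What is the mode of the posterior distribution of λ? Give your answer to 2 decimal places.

λ̂_MAP = 6.67

Σxᵢ = 32, n = 4.
Posterior ∝ λ^8e^(−2λ) · λ^32e^(−4λ) = λ^40e^(−6λ), i.e. Gamma(shape=41, rate=6).
The mode of a Gamma(a, b) with a ≥ 1 (shape–rate) is (a−1)/b = 40/6 ≈ 6.67.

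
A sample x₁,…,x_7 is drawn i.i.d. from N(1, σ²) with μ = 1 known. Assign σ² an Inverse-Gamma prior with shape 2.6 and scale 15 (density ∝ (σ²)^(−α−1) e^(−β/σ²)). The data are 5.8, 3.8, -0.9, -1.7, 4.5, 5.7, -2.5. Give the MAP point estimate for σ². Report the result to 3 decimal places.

Sum of squared deviations about the known mean: SS = (5.8−1)² + (3.8−1)² + (-0.9−1)² + (-1.7−1)² + (4.5−1)² + (5.7−1)² + (-2.5−1)² = 88.37.
The Normal likelihood contributes (σ²)^(−n/2) exp(−SS/(2σ²)), so the posterior is Inverse-Gamma(α + n/2, β + SS/2) = Inverse-Gamma(6.1, 59.185).
The mode of Inverse-Gamma(a, b) is b/(a+1) = 59.185/7.1 ≈ 8.336.

σ̂²_MAP = 8.336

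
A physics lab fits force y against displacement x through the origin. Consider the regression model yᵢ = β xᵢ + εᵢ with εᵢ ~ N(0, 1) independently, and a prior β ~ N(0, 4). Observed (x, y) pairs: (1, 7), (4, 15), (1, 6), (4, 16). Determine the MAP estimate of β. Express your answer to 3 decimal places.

β̂_MAP = 4.000

log p(β | y) = −Σ(yᵢ − βxᵢ)²/(2·1) − β²/(2·4) + const.
Setting the derivative to zero: Σxᵢ(yᵢ − βxᵢ)/1 − β/4 = 0, so β = Σxᵢyᵢ / (Σxᵢ² + σ²/τ²).
Σxᵢyᵢ = 1·7 + 4·15 + 1·6 + 4·16 = 137; Σxᵢ² = 34; σ²/τ² = 0.25.
β̂_MAP = 137 / (34 + 0.25) = 137/34.25 ≈ 4.000.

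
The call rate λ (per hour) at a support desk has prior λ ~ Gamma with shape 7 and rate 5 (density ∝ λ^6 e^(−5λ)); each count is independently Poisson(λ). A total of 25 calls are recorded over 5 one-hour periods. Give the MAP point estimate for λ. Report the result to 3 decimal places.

Σxᵢ = 25, n = 5.
Posterior ∝ λ^6e^(−5λ) · λ^25e^(−5λ) = λ^31e^(−10λ), i.e. Gamma(shape=32, rate=10).
The mode of a Gamma(a, b) with a ≥ 1 (shape–rate) is (a−1)/b = 31/10 ≈ 3.100.

λ̂_MAP = 3.100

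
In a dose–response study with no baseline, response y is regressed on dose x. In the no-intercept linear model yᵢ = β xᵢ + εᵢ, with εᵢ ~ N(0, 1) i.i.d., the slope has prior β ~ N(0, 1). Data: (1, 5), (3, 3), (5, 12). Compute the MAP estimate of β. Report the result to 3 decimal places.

β̂_MAP = 2.056

log p(β | y) = −Σ(yᵢ − βxᵢ)²/(2·1) − β²/(2·1) + const.
Setting the derivative to zero: Σxᵢ(yᵢ − βxᵢ)/1 − β/1 = 0, so β = Σxᵢyᵢ / (Σxᵢ² + σ²/τ²).
Σxᵢyᵢ = 1·5 + 3·3 + 5·12 = 74; Σxᵢ² = 35; σ²/τ² = 1.
β̂_MAP = 74 / (35 + 1) = 74/36 ≈ 2.056.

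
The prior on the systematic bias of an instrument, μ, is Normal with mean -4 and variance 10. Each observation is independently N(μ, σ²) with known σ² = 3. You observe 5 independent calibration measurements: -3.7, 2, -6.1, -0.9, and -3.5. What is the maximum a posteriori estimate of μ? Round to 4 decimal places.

n = 5; x̄ = ((-3.7) + 2 + (-6.1) + (-0.9) + (-3.5))/5 = -12.2/5 = -2.44.
For a Normal prior and Normal likelihood with known variance, the posterior is Normal; its mode equals its mean, the precision-weighted average.
Prior precision 1/σ₀² = 1/10 = 0.1; data precision n/σ² = 5/3.
μ̂ = (0.1·(-4) + (5/3)·(-2.44)) / (0.1 + 5/3) = (-67/15)/(53/30) = -134/53 ≈ -2.5283.

μ̂_MAP = -2.5283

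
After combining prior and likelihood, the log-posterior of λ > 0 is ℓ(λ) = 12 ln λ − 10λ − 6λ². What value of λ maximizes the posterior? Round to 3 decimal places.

λ̂_MAP = 0.667

ℓ'(λ) = 12/λ − 10 − 12λ. Setting this to zero and multiplying by λ: 12λ² + 10λ − 12 = 0.
λ = (−10 + √(10² + 4·12·12)) / (2·12) = (−10 + √676) / 24 = (−10 + 26)/24 = 2/3.
ℓ''(λ) = −12/λ² − 12 < 0, confirming a maximum.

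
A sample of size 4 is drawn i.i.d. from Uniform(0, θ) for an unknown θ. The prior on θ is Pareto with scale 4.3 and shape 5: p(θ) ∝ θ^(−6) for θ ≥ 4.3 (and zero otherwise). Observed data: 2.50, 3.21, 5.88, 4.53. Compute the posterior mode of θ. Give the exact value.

The Uniform(0, θ) likelihood is θ^(−n) for θ ≥ max(xᵢ), zero otherwise. Here max(xᵢ) = 5.88.
Posterior ∝ θ^(−6) · θ^(−4) = θ^(−10) on θ ≥ max(4.3, 5.88) = 5.88.
This density is strictly decreasing in θ, so the posterior mode lies at the lower boundary of the support.

θ̂_MAP = 5.88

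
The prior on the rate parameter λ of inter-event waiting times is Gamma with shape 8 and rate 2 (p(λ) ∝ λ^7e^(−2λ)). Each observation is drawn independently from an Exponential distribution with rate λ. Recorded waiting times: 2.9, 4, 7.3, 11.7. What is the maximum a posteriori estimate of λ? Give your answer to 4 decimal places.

λ̂_MAP = 0.3943

The Exponential(rate=λ) likelihood is ∝ λ^n e^(−λΣtᵢ). Here n = 4 and Σtᵢ = 2.9 + 4 + 7.3 + 11.7 = 25.9.
Posterior ∝ λ^7e^(−2λ) · λ^4e^(−25.9λ) = λ^11e^(−27.9λ), i.e. Gamma(12, 27.9).
Mode = (a−1)/b = 11/27.9 ≈ 0.3943.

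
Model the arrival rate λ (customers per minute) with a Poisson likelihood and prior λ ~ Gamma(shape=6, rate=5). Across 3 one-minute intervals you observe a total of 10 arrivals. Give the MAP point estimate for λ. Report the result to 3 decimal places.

λ̂_MAP = 1.875

Σxᵢ = 10, n = 3.
Posterior ∝ λ^5e^(−5λ) · λ^10e^(−3λ) = λ^15e^(−8λ), i.e. Gamma(shape=16, rate=8).
The mode of a Gamma(a, b) with a ≥ 1 (shape–rate) is (a−1)/b = 15/8 ≈ 1.875.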